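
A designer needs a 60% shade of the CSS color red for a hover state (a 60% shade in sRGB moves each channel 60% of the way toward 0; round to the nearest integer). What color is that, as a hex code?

CSS red is rgb(255, 0, 0).
Lerp each channel 60% toward 0:
  R: 255 − 153 = 102 → 102
  G: 0 + 0.6×(0−0) = 0 + 0 = 0 → 0
  B: 0 + 0 = 0 → 0
rgb(102, 0, 0) = #660000.

#660000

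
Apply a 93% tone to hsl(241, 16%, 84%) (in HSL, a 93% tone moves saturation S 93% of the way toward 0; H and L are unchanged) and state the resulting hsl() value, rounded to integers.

S moves 93% from 16 toward 0: 16 − 14.88 = 1.12 → 1.
H and L are unchanged.

hsl(241, 1%, 84%)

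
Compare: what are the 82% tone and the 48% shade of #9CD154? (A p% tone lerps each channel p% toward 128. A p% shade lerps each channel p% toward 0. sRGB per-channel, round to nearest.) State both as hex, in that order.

#9CD154 is rgb(156, 209, 84).
82% tone:
  R: 156 − 22.96 = 133.04 → 133
  G: 209 − 66.42 = 142.58 → 143
  B: 84 + 0.82×(128−84) = 84 + 36.08 = 120.08 → 120
  → #858F78
48% shade:
  R: 156 + 0.48×(0−156) = 156 − 74.88 = 81.12 → 81
  G: 209 + 0.48×(0−209) = 209 − 100.32 = 108.68 → 109
  B: 84 + 0.48×(0−84) = 84 − 40.32 = 43.68 → 44
  → #516D2C

#858F78, #516D2C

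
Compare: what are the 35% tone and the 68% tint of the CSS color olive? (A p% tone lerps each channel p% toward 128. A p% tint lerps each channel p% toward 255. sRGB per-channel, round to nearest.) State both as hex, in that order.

#80802d, #d6d6ad

CSS olive is rgb(128, 128, 0).
35% tone:
  R: 128 + 0 = 128 → 128
  G: 128 + 0 = 128 → 128
  B: 0 + 44.8 = 44.8 → 45
  → #80802d
68% tint:
  R: 128 + 0.68×(255−128) = 128 + 86.36 = 214.36 → 214
  G: 128 + 0.68×(255−128) = 128 + 86.36 = 214.36 → 214
  B: 0 + 0.68×(255−0) = 0 + 173.4 = 173.4 → 173
  → #d6d6ad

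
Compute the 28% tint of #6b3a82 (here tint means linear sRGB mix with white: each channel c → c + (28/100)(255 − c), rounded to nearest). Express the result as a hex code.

#6b3a82 is rgb(107, 58, 130).
Lerp each channel 28% toward 255:
  R: 107 + 0.28×(255−107) = 107 + 41.44 = 148.44 → 148
  G: 58 + 0.28×(255−58) = 58 + 55.16 = 113.16 → 113
  B: 130 + 0.28×(255−130) = 130 + 35 = 165 → 165
rgb(148, 113, 165) = #9471a5.

#9471a5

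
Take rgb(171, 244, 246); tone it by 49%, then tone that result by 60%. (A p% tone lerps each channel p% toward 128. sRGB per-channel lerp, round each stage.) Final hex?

#899898

Per channel, c → c + 0.49(128 − c):
  R: 171 − 21.07 = 149.93 → 150
  G: 244 − 56.84 = 187.16 → 187
  B: 246 − 57.82 = 188.18 → 188
After the tone: rgb(150, 187, 188) = #96BBBC.
Lerp each channel 60% toward 128:
  R: 150 + 0.6×(128−150) = 150 − 13.2 = 136.8 → 137
  G: 187 − 35.4 = 151.6 → 152
  B: 188 − 36 = 152 → 152
rgb(137, 152, 152) = #899898.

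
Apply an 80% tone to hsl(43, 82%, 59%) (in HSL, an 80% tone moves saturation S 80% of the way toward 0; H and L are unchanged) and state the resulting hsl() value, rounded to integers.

hsl(43, 16%, 59%)

S moves 80% from 82 toward 0: 82 − 65.6 = 16.4 → 16.
H and L are unchanged.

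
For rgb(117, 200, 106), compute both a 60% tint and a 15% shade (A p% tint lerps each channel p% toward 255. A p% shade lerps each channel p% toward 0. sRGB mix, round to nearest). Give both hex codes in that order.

60% tint:
  R: 117 + 0.6×(255−117) = 117 + 82.8 = 199.8 → 200
  G: 200 + 33 = 233 → 233
  B: 106 + 0.6×(255−106) = 106 + 89.4 = 195.4 → 195
  → #C8E9C3
15% shade:
  R: 117 + 0.15×(0−117) = 117 − 17.55 = 99.45 → 99
  G: 200 + 0.15×(0−200) = 200 − 30 = 170 → 170
  B: 106 − 15.9 = 90.1 → 90
  → #63AA5A

#C8E9C3, #63AA5A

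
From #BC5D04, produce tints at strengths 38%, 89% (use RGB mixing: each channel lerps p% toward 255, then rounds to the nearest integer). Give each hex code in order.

#D59B63, #F8EDE3

#BC5D04 is rgb(188, 93, 4).
38%: (188 + 25.46 = 213.46→213, 93 + 61.56 = 154.56→155, 4 + 95.38 = 99.38→99) → #D59B63
89%: (188 + 59.63 = 247.63→248, 93 + 144.18 = 237.18→237, 4 + 223.39 = 227.39→227) → #F8EDE3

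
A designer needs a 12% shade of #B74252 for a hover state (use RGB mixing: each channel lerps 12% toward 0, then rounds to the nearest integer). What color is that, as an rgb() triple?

#B74252 is rgb(183, 66, 82).
Lerp each channel 12% toward 0:
  R: 183 + 0.12×(0−183) = 183 − 21.96 = 161.04 → 161
  G: 66 + 0.12×(0−66) = 66 − 7.92 = 58.08 → 58
  B: 82 + 0.12×(0−82) = 82 − 9.84 = 72.16 → 72

rgb(161, 58, 72)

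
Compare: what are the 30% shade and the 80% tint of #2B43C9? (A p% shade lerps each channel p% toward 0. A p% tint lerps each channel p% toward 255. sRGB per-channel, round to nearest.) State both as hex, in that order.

#2B43C9 is rgb(43, 67, 201).
30% shade:
  R: 43 + 0.3×(0−43) = 43 − 12.9 = 30.1 → 30
  G: 67 + 0.3×(0−67) = 67 − 20.1 = 46.9 → 47
  B: 201 + 0.3×(0−201) = 201 − 60.3 = 140.7 → 141
  → #1E2F8D
80% tint:
  R: 43 + 0.8×(255−43) = 43 + 169.6 = 212.6 → 213
  G: 67 + 150.4 = 217.4 → 217
  B: 201 + 0.8×(255−201) = 201 + 43.2 = 244.2 → 244
  → #D5D9F4

#1E2F8D, #D5D9F4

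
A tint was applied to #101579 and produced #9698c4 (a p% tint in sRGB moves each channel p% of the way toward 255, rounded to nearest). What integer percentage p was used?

#101579 is rgb(16, 21, 121); #9698c4 is rgb(150, 152, 196).
On the R channel (widest range): 150 ≈ 16 + (p/100)(255 − 16), so p ≈ 100×(150 − 16)/(255 − 16) = 13400/239 = 56.07.
p = 56 reproduces all three channels after rounding.

56%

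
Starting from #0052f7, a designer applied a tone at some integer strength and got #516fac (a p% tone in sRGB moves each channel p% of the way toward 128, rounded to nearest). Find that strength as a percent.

63%

#0052f7 is rgb(0, 82, 247); #516fac is rgb(81, 111, 172).
On the R channel (widest range): 81 ≈ 0 + (p/100)(128 − 0), so p ≈ 100×(81 − 0)/(128 − 0) = 8100/128 = 63.28.
p = 63 reproduces all three channels after rounding.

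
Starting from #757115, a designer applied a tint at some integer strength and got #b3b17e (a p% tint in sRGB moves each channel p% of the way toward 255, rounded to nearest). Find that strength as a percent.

45%

#757115 is rgb(117, 113, 21); #b3b17e is rgb(179, 177, 126).
On the B channel (widest range): 126 ≈ 21 + (p/100)(255 − 21), so p ≈ 100×(126 − 21)/(255 − 21) = 10500/234 = 44.87.
p = 45 reproduces all three channels after rounding.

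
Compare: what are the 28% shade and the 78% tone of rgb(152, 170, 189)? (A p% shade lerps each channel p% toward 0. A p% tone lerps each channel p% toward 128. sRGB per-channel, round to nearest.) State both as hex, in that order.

#6D7A88, #85898D

28% shade:
  R: 152 + 0.28×(0−152) = 152 − 42.56 = 109.44 → 109
  G: 170 + 0.28×(0−170) = 170 − 47.6 = 122.4 → 122
  B: 189 + 0.28×(0−189) = 189 − 52.92 = 136.08 → 136
  → #6D7A88
78% tone:
  R: 152 + 0.78×(128−152) = 152 − 18.72 = 133.28 → 133
  G: 170 + 0.78×(128−170) = 170 − 32.76 = 137.24 → 137
  B: 189 − 47.58 = 141.42 → 141
  → #85898D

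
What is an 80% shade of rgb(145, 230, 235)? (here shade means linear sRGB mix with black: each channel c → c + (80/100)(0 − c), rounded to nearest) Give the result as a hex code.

An 80% shade moves each channel 80% toward 0:
  R: 145 + 0.8×(0−145) = 145 − 116 = 29 → 29
  G: 230 + 0.8×(0−230) = 230 − 184 = 46 → 46
  B: 235 + 0.8×(0−235) = 235 − 188 = 47 → 47
rgb(29, 46, 47) = #1d2e2f.

#1d2e2f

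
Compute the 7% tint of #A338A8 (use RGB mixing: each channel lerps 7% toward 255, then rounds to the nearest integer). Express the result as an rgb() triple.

#A338A8 is rgb(163, 56, 168).
A 7% tint moves each channel 7% toward 255:
  R: 163 + 6.44 = 169.44 → 169
  G: 56 + 13.93 = 69.93 → 70
  B: 168 + 0.07×(255−168) = 168 + 6.09 = 174.09 → 174

rgb(169, 70, 174)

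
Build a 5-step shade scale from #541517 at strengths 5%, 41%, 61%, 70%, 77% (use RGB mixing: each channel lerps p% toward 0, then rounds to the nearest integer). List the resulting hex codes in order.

#541517 is rgb(84, 21, 23).
5%: (84 − 4.2 = 79.8→80, 21 − 1.05 = 19.95→20, 23 − 1.15 = 21.85→22) → #501416
41%: (84 − 34.44 = 49.56→50, 21 − 8.61 = 12.39→12, 23 − 9.43 = 13.57→14) → #320C0E
61%: (84 − 51.24 = 32.76→33, 21 − 12.81 = 8.19→8, 23 − 14.03 = 8.97→9) → #210809
70%: (84 − 58.8 = 25.2→25, 21 − 14.7 = 6.3→6, 23 − 16.1 = 6.9→7) → #190607
77%: (84 − 64.68 = 19.32→19, 21 − 16.17 = 4.83→5, 23 − 17.71 = 5.29→5) → #130505

#501416, #320C0E, #210809, #190607, #130505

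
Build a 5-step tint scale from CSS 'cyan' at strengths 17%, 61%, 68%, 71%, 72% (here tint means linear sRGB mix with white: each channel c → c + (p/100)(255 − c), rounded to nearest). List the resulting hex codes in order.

#2bffff, #9cffff, #adffff, #b5ffff, #b8ffff

CSS cyan is rgb(0, 255, 255).
17%: (0 + 43.35 = 43.35→43, 255→255, 255→255) → #2bffff
61%: (0 + 155.55 = 155.55→156, 255→255, 255→255) → #9cffff
68%: (0 + 173.4 = 173.4→173, 255→255, 255→255) → #adffff
71%: (0 + 181.05 = 181.05→181, 255→255, 255→255) → #b5ffff
72%: (0 + 183.6 = 183.6→184, 255→255, 255→255) → #b8ffff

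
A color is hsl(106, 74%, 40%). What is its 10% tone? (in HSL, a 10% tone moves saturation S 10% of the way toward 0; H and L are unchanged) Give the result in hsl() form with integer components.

S moves 10% from 74 toward 0: 74 − 7.4 = 66.6 → 67.
H and L are unchanged.

hsl(106, 67%, 40%)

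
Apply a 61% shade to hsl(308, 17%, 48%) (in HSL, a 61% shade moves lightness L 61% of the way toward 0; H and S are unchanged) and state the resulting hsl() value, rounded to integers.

hsl(308, 17%, 19%)

L moves 61% from 48 toward 0: 48 − 29.28 = 18.72 → 19.
H and S are unchanged.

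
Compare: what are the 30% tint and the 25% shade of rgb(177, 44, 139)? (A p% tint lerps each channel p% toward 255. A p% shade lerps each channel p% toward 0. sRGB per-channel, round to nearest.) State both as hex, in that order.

#C86BAE, #852168

30% tint:
  R: 177 + 0.3×(255−177) = 177 + 23.4 = 200.4 → 200
  G: 44 + 63.3 = 107.3 → 107
  B: 139 + 0.3×(255−139) = 139 + 34.8 = 173.8 → 174
  → #C86BAE
25% shade:
  R: 177 − 44.25 = 132.75 → 133
  G: 44 + 0.25×(0−44) = 44 − 11 = 33 → 33
  B: 139 − 34.75 = 104.25 → 104
  → #852168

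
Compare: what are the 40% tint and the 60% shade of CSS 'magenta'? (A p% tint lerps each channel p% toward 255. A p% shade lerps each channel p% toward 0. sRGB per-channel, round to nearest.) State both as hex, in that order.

CSS magenta is rgb(255, 0, 255).
40% tint:
  R: 255 + 0.4×(255−255) = 255 + 0 = 255 → 255
  G: 0 + 102 = 102 → 102
  B: 255 + 0 = 255 → 255
  → #FF66FF
60% shade:
  R: 255 + 0.6×(0−255) = 255 − 153 = 102 → 102
  G: 0 + 0.6×(0−0) = 0 + 0 = 0 → 0
  B: 255 + 0.6×(0−255) = 255 − 153 = 102 → 102
  → #660066

#FF66FF, #660066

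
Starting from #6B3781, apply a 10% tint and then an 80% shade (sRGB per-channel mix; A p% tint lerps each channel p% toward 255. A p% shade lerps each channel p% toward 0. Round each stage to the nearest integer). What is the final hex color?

#6B3781 is rgb(107, 55, 129).
Lerp each channel 10% toward 255:
  R: 107 + 0.1×(255−107) = 107 + 14.8 = 121.8 → 122
  G: 55 + 0.1×(255−55) = 55 + 20 = 75 → 75
  B: 129 + 12.6 = 141.6 → 142
After the tint: rgb(122, 75, 142) = #7A4B8E.
An 80% shade moves each channel 80% toward 0:
  R: 122 − 97.6 = 24.4 → 24
  G: 75 − 60 = 15 → 15
  B: 142 − 113.6 = 28.4 → 28
rgb(24, 15, 28) = #180F1C.

#180F1C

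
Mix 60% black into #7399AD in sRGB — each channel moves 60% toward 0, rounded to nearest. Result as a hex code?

#7399AD is rgb(115, 153, 173).
Per channel, c → c + 0.6(0 − c):
  R: 115 + 0.6×(0−115) = 115 − 69 = 46 → 46
  G: 153 + 0.6×(0−153) = 153 − 91.8 = 61.2 → 61
  B: 173 − 103.8 = 69.2 → 69
rgb(46, 61, 69) = #2E3D45.

#2E3D45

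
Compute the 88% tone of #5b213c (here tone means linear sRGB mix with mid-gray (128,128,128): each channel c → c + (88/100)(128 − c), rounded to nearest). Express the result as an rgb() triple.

rgb(124, 117, 120)

#5b213c is rgb(91, 33, 60).
An 88% tone moves each channel 88% toward 128:
  R: 91 + 0.88×(128−91) = 91 + 32.56 = 123.56 → 124
  G: 33 + 0.88×(128−33) = 33 + 83.6 = 116.6 → 117
  B: 60 + 0.88×(128−60) = 60 + 59.84 = 119.84 → 120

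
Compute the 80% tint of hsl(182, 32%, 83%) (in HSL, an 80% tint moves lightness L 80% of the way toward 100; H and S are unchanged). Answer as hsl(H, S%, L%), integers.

hsl(182, 32%, 97%)

L moves 80% from 83 toward 100: 83 + 13.6 = 96.6 → 97.
H and S are unchanged.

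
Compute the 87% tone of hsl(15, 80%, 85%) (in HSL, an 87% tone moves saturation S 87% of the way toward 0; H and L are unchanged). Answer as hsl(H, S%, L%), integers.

hsl(15, 10%, 85%)

S moves 87% from 80 toward 0: 80 − 69.6 = 10.4 → 10.
H and L are unchanged.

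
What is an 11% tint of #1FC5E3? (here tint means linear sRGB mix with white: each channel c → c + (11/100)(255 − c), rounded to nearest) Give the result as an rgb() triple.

#1FC5E3 is rgb(31, 197, 227).
Lerp each channel 11% toward 255:
  R: 31 + 0.11×(255−31) = 31 + 24.64 = 55.64 → 56
  G: 197 + 6.38 = 203.38 → 203
  B: 227 + 0.11×(255−227) = 227 + 3.08 = 230.08 → 230

rgb(56, 203, 230)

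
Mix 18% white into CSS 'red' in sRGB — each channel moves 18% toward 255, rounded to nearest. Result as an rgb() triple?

CSS red is rgb(255, 0, 0).
Per channel, c → c + 0.18(255 − c):
  R: 255 + 0.18×(255−255) = 255 + 0 = 255 → 255
  G: 0 + 0.18×(255−0) = 0 + 45.9 = 45.9 → 46
  B: 0 + 45.9 = 45.9 → 46

rgb(255, 46, 46)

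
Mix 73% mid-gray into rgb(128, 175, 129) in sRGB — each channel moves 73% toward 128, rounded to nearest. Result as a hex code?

#808D80

Per channel, c → c + 0.73(128 − c):
  R: 128 + 0 = 128 → 128
  G: 175 − 34.31 = 140.69 → 141
  B: 129 + 0.73×(128−129) = 129 − 0.73 = 128.27 → 128
rgb(128, 141, 128) = #808D80.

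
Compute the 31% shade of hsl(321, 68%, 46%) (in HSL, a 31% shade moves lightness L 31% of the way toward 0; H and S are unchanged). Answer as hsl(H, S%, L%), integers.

L moves 31% from 46 toward 0: 46 − 14.26 = 31.74 → 32.
H and S are unchanged.

hsl(321, 68%, 32%)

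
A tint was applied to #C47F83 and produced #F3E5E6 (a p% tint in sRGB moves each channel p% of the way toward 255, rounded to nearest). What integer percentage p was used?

80%

#C47F83 is rgb(196, 127, 131); #F3E5E6 is rgb(243, 229, 230).
On the G channel (widest range): 229 ≈ 127 + (p/100)(255 − 127), so p ≈ 100×(229 − 127)/(255 − 127) = 10200/128 = 79.69.
p = 80 reproduces all three channels after rounding.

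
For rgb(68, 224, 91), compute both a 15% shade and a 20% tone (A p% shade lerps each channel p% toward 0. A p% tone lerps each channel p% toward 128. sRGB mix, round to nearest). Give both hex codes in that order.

15% shade:
  R: 68 + 0.15×(0−68) = 68 − 10.2 = 57.8 → 58
  G: 224 + 0.15×(0−224) = 224 − 33.6 = 190.4 → 190
  B: 91 − 13.65 = 77.35 → 77
  → #3abe4d
20% tone:
  R: 68 + 12 = 80 → 80
  G: 224 − 19.2 = 204.8 → 205
  B: 91 + 0.2×(128−91) = 91 + 7.4 = 98.4 → 98
  → #50cd62

#3abe4d, #50cd62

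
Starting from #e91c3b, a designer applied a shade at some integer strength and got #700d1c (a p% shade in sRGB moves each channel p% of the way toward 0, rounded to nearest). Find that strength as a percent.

52%

#e91c3b is rgb(233, 28, 59); #700d1c is rgb(112, 13, 28).
On the R channel (widest range): 112 ≈ 233 + (p/100)(0 − 233), so p ≈ 100×(112 − 233)/(0 − 233) = -12100/-233 = 51.93.
p = 52 reproduces all three channels after rounding.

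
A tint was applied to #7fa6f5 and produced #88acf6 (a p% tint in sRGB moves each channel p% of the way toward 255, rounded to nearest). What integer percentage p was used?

#7fa6f5 is rgb(127, 166, 245); #88acf6 is rgb(136, 172, 246).
On the R channel (widest range): 136 ≈ 127 + (p/100)(255 − 127), so p ≈ 100×(136 − 127)/(255 − 127) = 900/128 = 7.03.
p = 7 reproduces all three channels after rounding.

7%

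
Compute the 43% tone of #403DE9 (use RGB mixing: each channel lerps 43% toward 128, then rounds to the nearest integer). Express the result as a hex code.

#403DE9 is rgb(64, 61, 233).
A 43% tone moves each channel 43% toward 128:
  R: 64 + 27.52 = 91.52 → 92
  G: 61 + 0.43×(128−61) = 61 + 28.81 = 89.81 → 90
  B: 233 + 0.43×(128−233) = 233 − 45.15 = 187.85 → 188
rgb(92, 90, 188) = #5C5ABC.

#5C5ABC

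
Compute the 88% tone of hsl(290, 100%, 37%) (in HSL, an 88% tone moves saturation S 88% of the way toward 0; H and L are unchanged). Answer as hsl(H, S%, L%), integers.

hsl(290, 12%, 37%)

S moves 88% from 100 toward 0: 100 − 88 = 12 → 12.
H and L are unchanged.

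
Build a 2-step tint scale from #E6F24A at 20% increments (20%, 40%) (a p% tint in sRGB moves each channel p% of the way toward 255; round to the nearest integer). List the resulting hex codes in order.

#EBF56E, #F0F792

#E6F24A is rgb(230, 242, 74).
20%: (230 + 5 = 235→235, 242 + 2.6 = 244.6→245, 74 + 36.2 = 110.2→110) → #EBF56E
40%: (230 + 10 = 240→240, 242 + 5.2 = 247.2→247, 74 + 72.4 = 146.4→146) → #F0F792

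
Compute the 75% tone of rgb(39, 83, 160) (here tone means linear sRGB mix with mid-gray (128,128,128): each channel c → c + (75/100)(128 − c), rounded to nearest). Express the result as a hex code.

#6A7588

Lerp each channel 75% toward 128:
  R: 39 + 0.75×(128−39) = 39 + 66.75 = 105.75 → 106
  G: 83 + 0.75×(128−83) = 83 + 33.75 = 116.75 → 117
  B: 160 + 0.75×(128−160) = 160 − 24 = 136 → 136
rgb(106, 117, 136) = #6A7588.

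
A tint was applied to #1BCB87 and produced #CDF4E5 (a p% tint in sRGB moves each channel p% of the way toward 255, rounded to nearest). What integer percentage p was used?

78%

#1BCB87 is rgb(27, 203, 135); #CDF4E5 is rgb(205, 244, 229).
On the R channel (widest range): 205 ≈ 27 + (p/100)(255 − 27), so p ≈ 100×(205 − 27)/(255 − 27) = 17800/228 = 78.07.
p = 78 reproduces all three channels after rounding.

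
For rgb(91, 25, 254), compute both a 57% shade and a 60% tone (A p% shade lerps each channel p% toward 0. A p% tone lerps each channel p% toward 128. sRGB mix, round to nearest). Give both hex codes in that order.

57% shade:
  R: 91 + 0.57×(0−91) = 91 − 51.87 = 39.13 → 39
  G: 25 + 0.57×(0−25) = 25 − 14.25 = 10.75 → 11
  B: 254 − 144.78 = 109.22 → 109
  → #270B6D
60% tone:
  R: 91 + 0.6×(128−91) = 91 + 22.2 = 113.2 → 113
  G: 25 + 61.8 = 86.8 → 87
  B: 254 + 0.6×(128−254) = 254 − 75.6 = 178.4 → 178
  → #7157B2

#270B6D, #7157B2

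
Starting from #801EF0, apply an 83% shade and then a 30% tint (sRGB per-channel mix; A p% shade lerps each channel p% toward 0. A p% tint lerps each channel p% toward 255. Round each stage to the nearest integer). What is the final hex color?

#5C5069

#801EF0 is rgb(128, 30, 240).
Per channel, c → c + 0.83(0 − c):
  R: 128 + 0.83×(0−128) = 128 − 106.24 = 21.76 → 22
  G: 30 − 24.9 = 5.1 → 5
  B: 240 − 199.2 = 40.8 → 41
After the shade: rgb(22, 5, 41) = #160529.
Per channel, c → c + 0.3(255 − c):
  R: 22 + 69.9 = 91.9 → 92
  G: 5 + 0.3×(255−5) = 5 + 75 = 80 → 80
  B: 41 + 0.3×(255−41) = 41 + 64.2 = 105.2 → 105
rgb(92, 80, 105) = #5C5069.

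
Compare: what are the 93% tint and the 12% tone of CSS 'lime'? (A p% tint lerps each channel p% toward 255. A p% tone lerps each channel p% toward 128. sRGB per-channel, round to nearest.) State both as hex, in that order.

#EDFFED, #0FF00F

CSS lime is rgb(0, 255, 0).
93% tint:
  R: 0 + 237.15 = 237.15 → 237
  G: 255 + 0.93×(255−255) = 255 + 0 = 255 → 255
  B: 0 + 0.93×(255−0) = 0 + 237.15 = 237.15 → 237
  → #EDFFED
12% tone:
  R: 0 + 15.36 = 15.36 → 15
  G: 255 + 0.12×(128−255) = 255 − 15.24 = 239.76 → 240
  B: 0 + 15.36 = 15.36 → 15
  → #0FF00F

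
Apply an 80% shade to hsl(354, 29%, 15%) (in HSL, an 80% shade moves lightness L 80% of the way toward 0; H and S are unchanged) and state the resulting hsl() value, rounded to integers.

hsl(354, 29%, 3%)

L moves 80% from 15 toward 0: 15 − 12 = 3 → 3.
H and S are unchanged.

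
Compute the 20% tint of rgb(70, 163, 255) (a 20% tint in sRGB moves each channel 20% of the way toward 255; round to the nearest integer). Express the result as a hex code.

#6BB5FF

A 20% tint moves each channel 20% toward 255:
  R: 70 + 0.2×(255−70) = 70 + 37 = 107 → 107
  G: 163 + 0.2×(255−163) = 163 + 18.4 = 181.4 → 181
  B: 255 + 0.2×(255−255) = 255 + 0 = 255 → 255
rgb(107, 181, 255) = #6BB5FF.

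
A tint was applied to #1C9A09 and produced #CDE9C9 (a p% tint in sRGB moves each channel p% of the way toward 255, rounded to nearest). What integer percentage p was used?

78%

#1C9A09 is rgb(28, 154, 9); #CDE9C9 is rgb(205, 233, 201).
On the B channel (widest range): 201 ≈ 9 + (p/100)(255 − 9), so p ≈ 100×(201 − 9)/(255 − 9) = 19200/246 = 78.05.
p = 78 reproduces all three channels after rounding.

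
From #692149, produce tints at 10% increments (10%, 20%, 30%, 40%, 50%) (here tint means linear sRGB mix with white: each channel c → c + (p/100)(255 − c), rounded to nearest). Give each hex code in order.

#692149 is rgb(105, 33, 73).
10%: (105 + 15 = 120→120, 33 + 22.2 = 55.2→55, 73 + 18.2 = 91.2→91) → #78375B
20%: (105 + 30 = 135→135, 33 + 44.4 = 77.4→77, 73 + 36.4 = 109.4→109) → #874D6D
30%: (105 + 45 = 150→150, 33 + 66.6 = 99.6→100, 73 + 54.6 = 127.6→128) → #966480
40%: (105 + 60 = 165→165, 33 + 88.8 = 121.8→122, 73 + 72.8 = 145.8→146) → #A57A92
50%: (105 + 75 = 180→180, 33 + 111 = 144→144, 73 + 91 = 164→164) → #B490A4

#78375B, #874D6D, #966480, #A57A92, #B490A4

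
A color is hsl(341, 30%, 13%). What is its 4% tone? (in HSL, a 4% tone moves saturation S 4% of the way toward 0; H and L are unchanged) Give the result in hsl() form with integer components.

S moves 4% from 30 toward 0: 30 − 1.2 = 28.8 → 29.
H and L are unchanged.

hsl(341, 29%, 13%)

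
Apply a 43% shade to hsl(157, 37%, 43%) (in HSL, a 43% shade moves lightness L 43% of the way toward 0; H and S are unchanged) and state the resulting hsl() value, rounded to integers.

hsl(157, 37%, 25%)

L moves 43% from 43 toward 0: 43 − 18.49 = 24.51 → 25.
H and S are unchanged.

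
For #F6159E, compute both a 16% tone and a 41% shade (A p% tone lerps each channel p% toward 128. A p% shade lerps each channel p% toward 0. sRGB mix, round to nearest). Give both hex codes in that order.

#F6159E is rgb(246, 21, 158).
16% tone:
  R: 246 − 18.88 = 227.12 → 227
  G: 21 + 17.12 = 38.12 → 38
  B: 158 − 4.8 = 153.2 → 153
  → #E32699
41% shade:
  R: 246 − 100.86 = 145.14 → 145
  G: 21 − 8.61 = 12.39 → 12
  B: 158 − 64.78 = 93.22 → 93
  → #910C5D

#E32699, #910C5D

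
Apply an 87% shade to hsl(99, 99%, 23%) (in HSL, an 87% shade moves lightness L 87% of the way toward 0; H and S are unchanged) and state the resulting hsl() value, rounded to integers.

L moves 87% from 23 toward 0: 23 − 20.01 = 2.99 → 3.
H and S are unchanged.

hsl(99, 99%, 3%)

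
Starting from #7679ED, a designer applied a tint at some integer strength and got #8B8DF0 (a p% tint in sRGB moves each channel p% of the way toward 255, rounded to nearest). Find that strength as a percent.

15%

#7679ED is rgb(118, 121, 237); #8B8DF0 is rgb(139, 141, 240).
On the R channel (widest range): 139 ≈ 118 + (p/100)(255 − 118), so p ≈ 100×(139 − 118)/(255 − 118) = 2100/137 = 15.33.
p = 15 reproduces all three channels after rounding.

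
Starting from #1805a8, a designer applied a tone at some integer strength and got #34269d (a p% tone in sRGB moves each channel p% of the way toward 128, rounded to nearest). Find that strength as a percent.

27%

#1805a8 is rgb(24, 5, 168); #34269d is rgb(52, 38, 157).
On the G channel (widest range): 38 ≈ 5 + (p/100)(128 − 5), so p ≈ 100×(38 − 5)/(128 − 5) = 3300/123 = 26.83.
p = 27 reproduces all three channels after rounding.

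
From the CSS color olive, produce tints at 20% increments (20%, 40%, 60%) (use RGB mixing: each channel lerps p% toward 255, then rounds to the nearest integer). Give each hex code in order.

CSS olive is rgb(128, 128, 0).
20%: (128 + 25.4 = 153.4→153, 128 + 25.4 = 153.4→153, 0 + 51 = 51→51) → #999933
40%: (128 + 50.8 = 178.8→179, 128 + 50.8 = 178.8→179, 0 + 102 = 102→102) → #b3b366
60%: (128 + 76.2 = 204.2→204, 128 + 76.2 = 204.2→204, 0 + 153 = 153→153) → #cccc99

#999933, #b3b366, #cccc99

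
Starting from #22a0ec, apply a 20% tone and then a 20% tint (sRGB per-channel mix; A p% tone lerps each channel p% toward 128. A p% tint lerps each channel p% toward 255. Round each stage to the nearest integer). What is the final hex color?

#5daede

#22a0ec is rgb(34, 160, 236).
Per channel, c → c + 0.2(128 − c):
  R: 34 + 18.8 = 52.8 → 53
  G: 160 − 6.4 = 153.6 → 154
  B: 236 − 21.6 = 214.4 → 214
After the tone: rgb(53, 154, 214) = #359ad6.
Per channel, c → c + 0.2(255 − c):
  R: 53 + 40.4 = 93.4 → 93
  G: 154 + 0.2×(255−154) = 154 + 20.2 = 174.2 → 174
  B: 214 + 0.2×(255−214) = 214 + 8.2 = 222.2 → 222
rgb(93, 174, 222) = #5daede.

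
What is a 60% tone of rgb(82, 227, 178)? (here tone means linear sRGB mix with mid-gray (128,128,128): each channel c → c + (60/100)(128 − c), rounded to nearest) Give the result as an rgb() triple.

Per channel, c → c + 0.6(128 − c):
  R: 82 + 0.6×(128−82) = 82 + 27.6 = 109.6 → 110
  G: 227 − 59.4 = 167.6 → 168
  B: 178 + 0.6×(128−178) = 178 − 30 = 148 → 148

rgb(110, 168, 148)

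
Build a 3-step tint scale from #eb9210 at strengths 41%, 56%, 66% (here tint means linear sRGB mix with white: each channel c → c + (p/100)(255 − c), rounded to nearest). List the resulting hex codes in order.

#eb9210 is rgb(235, 146, 16).
41%: (235 + 8.2 = 243.2→243, 146 + 44.69 = 190.69→191, 16 + 97.99 = 113.99→114) → #f3bf72
56%: (235 + 11.2 = 246.2→246, 146 + 61.04 = 207.04→207, 16 + 133.84 = 149.84→150) → #f6cf96
66%: (235 + 13.2 = 248.2→248, 146 + 71.94 = 217.94→218, 16 + 157.74 = 173.74→174) → #f8daae

#f3bf72, #f6cf96, #f8daae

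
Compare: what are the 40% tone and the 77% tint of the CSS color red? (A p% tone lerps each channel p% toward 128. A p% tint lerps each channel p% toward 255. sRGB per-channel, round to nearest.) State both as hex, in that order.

#CC3333, #FFC4C4

CSS red is rgb(255, 0, 0).
40% tone:
  R: 255 + 0.4×(128−255) = 255 − 50.8 = 204.2 → 204
  G: 0 + 0.4×(128−0) = 0 + 51.2 = 51.2 → 51
  B: 0 + 0.4×(128−0) = 0 + 51.2 = 51.2 → 51
  → #CC3333
77% tint:
  R: 255 + 0 = 255 → 255
  G: 0 + 196.35 = 196.35 → 196
  B: 0 + 0.77×(255−0) = 0 + 196.35 = 196.35 → 196
  → #FFC4C4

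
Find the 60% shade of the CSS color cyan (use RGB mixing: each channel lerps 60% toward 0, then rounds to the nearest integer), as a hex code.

CSS cyan is rgb(0, 255, 255).
Lerp each channel 60% toward 0:
  R: 0 + 0.6×(0−0) = 0 + 0 = 0 → 0
  G: 255 + 0.6×(0−255) = 255 − 153 = 102 → 102
  B: 255 + 0.6×(0−255) = 255 − 153 = 102 → 102
rgb(0, 102, 102) = #006666.

#006666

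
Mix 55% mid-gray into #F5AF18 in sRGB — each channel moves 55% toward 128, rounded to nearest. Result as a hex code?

#B59551

#F5AF18 is rgb(245, 175, 24).
A 55% tone moves each channel 55% toward 128:
  R: 245 + 0.55×(128−245) = 245 − 64.35 = 180.65 → 181
  G: 175 + 0.55×(128−175) = 175 − 25.85 = 149.15 → 149
  B: 24 + 0.55×(128−24) = 24 + 57.2 = 81.2 → 81
rgb(181, 149, 81) = #B59551.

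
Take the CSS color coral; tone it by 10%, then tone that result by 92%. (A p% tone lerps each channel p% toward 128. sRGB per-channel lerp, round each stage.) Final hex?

#89807d

CSS coral is rgb(255, 127, 80).
A 10% tone moves each channel 10% toward 128:
  R: 255 + 0.1×(128−255) = 255 − 12.7 = 242.3 → 242
  G: 127 + 0.1 = 127.1 → 127
  B: 80 + 0.1×(128−80) = 80 + 4.8 = 84.8 → 85
After the tone: rgb(242, 127, 85) = #f27f55.
Per channel, c → c + 0.92(128 − c):
  R: 242 + 0.92×(128−242) = 242 − 104.88 = 137.12 → 137
  G: 127 + 0.92×(128−127) = 127 + 0.92 = 127.92 → 128
  B: 85 + 39.56 = 124.56 → 125
rgb(137, 128, 125) = #89807d.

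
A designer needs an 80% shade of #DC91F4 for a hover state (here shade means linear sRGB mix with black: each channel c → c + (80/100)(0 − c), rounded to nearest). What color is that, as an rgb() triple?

#DC91F4 is rgb(220, 145, 244).
Per channel, c → c + 0.8(0 − c):
  R: 220 + 0.8×(0−220) = 220 − 176 = 44 → 44
  G: 145 − 116 = 29 → 29
  B: 244 + 0.8×(0−244) = 244 − 195.2 = 48.8 → 49

rgb(44, 29, 49)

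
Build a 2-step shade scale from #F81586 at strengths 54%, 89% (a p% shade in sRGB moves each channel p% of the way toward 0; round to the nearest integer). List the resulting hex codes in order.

#720A3E, #1B020F

#F81586 is rgb(248, 21, 134).
54%: (248 − 133.92 = 114.08→114, 21 − 11.34 = 9.66→10, 134 − 72.36 = 61.64→62) → #720A3E
89%: (248 − 220.72 = 27.28→27, 21 − 18.69 = 2.31→2, 134 − 119.26 = 14.74→15) → #1B020F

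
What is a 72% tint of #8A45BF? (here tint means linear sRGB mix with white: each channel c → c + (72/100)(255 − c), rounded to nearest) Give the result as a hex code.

#8A45BF is rgb(138, 69, 191).
Lerp each channel 72% toward 255:
  R: 138 + 0.72×(255−138) = 138 + 84.24 = 222.24 → 222
  G: 69 + 0.72×(255−69) = 69 + 133.92 = 202.92 → 203
  B: 191 + 46.08 = 237.08 → 237
rgb(222, 203, 237) = #DECBED.

#DECBED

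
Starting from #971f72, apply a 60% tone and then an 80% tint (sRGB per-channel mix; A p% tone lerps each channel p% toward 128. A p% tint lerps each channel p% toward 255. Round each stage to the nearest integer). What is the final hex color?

#971f72 is rgb(151, 31, 114).
Lerp each channel 60% toward 128:
  R: 151 + 0.6×(128−151) = 151 − 13.8 = 137.2 → 137
  G: 31 + 0.6×(128−31) = 31 + 58.2 = 89.2 → 89
  B: 114 + 8.4 = 122.4 → 122
After the tone: rgb(137, 89, 122) = #89597a.
Per channel, c → c + 0.8(255 − c):
  R: 137 + 94.4 = 231.4 → 231
  G: 89 + 0.8×(255−89) = 89 + 132.8 = 221.8 → 222
  B: 122 + 106.4 = 228.4 → 228
rgb(231, 222, 228) = #e7dee4.

#e7dee4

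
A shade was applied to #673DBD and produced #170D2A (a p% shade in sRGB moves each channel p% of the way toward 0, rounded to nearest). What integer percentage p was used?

78%

#673DBD is rgb(103, 61, 189); #170D2A is rgb(23, 13, 42).
On the B channel (widest range): 42 ≈ 189 + (p/100)(0 − 189), so p ≈ 100×(42 − 189)/(0 − 189) = -14700/-189 = 77.78.
p = 78 reproduces all three channels after rounding.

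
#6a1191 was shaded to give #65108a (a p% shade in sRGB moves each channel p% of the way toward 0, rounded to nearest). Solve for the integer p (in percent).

#6a1191 is rgb(106, 17, 145); #65108a is rgb(101, 16, 138).
On the B channel (widest range): 138 ≈ 145 + (p/100)(0 − 145), so p ≈ 100×(138 − 145)/(0 − 145) = -700/-145 = 4.83.
p = 5 reproduces all three channels after rounding.

5%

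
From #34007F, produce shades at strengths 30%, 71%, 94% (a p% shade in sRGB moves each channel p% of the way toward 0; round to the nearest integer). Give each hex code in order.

#240059, #0F0025, #030008

#34007F is rgb(52, 0, 127).
30%: (52 − 15.6 = 36.4→36, 0→0, 127 − 38.1 = 88.9→89) → #240059
71%: (52 − 36.92 = 15.08→15, 0→0, 127 − 90.17 = 36.83→37) → #0F0025
94%: (52 − 48.88 = 3.12→3, 0→0, 127 − 119.38 = 7.62→8) → #030008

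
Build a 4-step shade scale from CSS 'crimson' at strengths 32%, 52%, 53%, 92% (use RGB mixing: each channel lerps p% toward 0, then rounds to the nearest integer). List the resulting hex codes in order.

CSS crimson is rgb(220, 20, 60).
32%: (220 − 70.4 = 149.6→150, 20 − 6.4 = 13.6→14, 60 − 19.2 = 40.8→41) → #960E29
52%: (220 − 114.4 = 105.6→106, 20 − 10.4 = 9.6→10, 60 − 31.2 = 28.8→29) → #6A0A1D
53%: (220 − 116.6 = 103.4→103, 20 − 10.6 = 9.4→9, 60 − 31.8 = 28.2→28) → #67091C
92%: (220 − 202.4 = 17.6→18, 20 − 18.4 = 1.6→2, 60 − 55.2 = 4.8→5) → #120205

#960E29, #6A0A1D, #67091C, #120205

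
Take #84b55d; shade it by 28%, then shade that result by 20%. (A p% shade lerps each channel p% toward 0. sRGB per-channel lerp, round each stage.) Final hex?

#84b55d is rgb(132, 181, 93).
Lerp each channel 28% toward 0:
  R: 132 + 0.28×(0−132) = 132 − 36.96 = 95.04 → 95
  G: 181 + 0.28×(0−181) = 181 − 50.68 = 130.32 → 130
  B: 93 + 0.28×(0−93) = 93 − 26.04 = 66.96 → 67
After the shade: rgb(95, 130, 67) = #5f8243.
Per channel, c → c + 0.2(0 − c):
  R: 95 − 19 = 76 → 76
  G: 130 + 0.2×(0−130) = 130 − 26 = 104 → 104
  B: 67 + 0.2×(0−67) = 67 − 13.4 = 53.6 → 54
rgb(76, 104, 54) = #4c6836.

#4c6836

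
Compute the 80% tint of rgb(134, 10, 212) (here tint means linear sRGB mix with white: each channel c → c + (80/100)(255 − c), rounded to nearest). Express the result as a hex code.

Per channel, c → c + 0.8(255 − c):
  R: 134 + 96.8 = 230.8 → 231
  G: 10 + 0.8×(255−10) = 10 + 196 = 206 → 206
  B: 212 + 0.8×(255−212) = 212 + 34.4 = 246.4 → 246
rgb(231, 206, 246) = #E7CEF6.

#E7CEF6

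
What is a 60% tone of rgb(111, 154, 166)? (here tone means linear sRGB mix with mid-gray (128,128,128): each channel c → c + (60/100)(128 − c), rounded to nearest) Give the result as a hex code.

#798A8F

Lerp each channel 60% toward 128:
  R: 111 + 0.6×(128−111) = 111 + 10.2 = 121.2 → 121
  G: 154 − 15.6 = 138.4 → 138
  B: 166 − 22.8 = 143.2 → 143
rgb(121, 138, 143) = #798A8F.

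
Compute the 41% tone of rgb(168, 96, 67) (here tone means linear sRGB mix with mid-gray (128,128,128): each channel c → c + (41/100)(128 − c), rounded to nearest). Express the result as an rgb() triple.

Lerp each channel 41% toward 128:
  R: 168 + 0.41×(128−168) = 168 − 16.4 = 151.6 → 152
  G: 96 + 13.12 = 109.12 → 109
  B: 67 + 25.01 = 92.01 → 92

rgb(152, 109, 92)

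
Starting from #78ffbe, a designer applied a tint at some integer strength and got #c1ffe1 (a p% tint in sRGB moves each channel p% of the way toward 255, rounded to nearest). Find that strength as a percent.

54%

#78ffbe is rgb(120, 255, 190); #c1ffe1 is rgb(193, 255, 225).
On the R channel (widest range): 193 ≈ 120 + (p/100)(255 − 120), so p ≈ 100×(193 − 120)/(255 − 120) = 7300/135 = 54.07.
p = 54 reproduces all three channels after rounding.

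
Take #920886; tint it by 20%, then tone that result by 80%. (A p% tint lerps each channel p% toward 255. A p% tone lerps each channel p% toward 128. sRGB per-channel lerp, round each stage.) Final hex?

#887286

#920886 is rgb(146, 8, 134).
Lerp each channel 20% toward 255:
  R: 146 + 0.2×(255−146) = 146 + 21.8 = 167.8 → 168
  G: 8 + 0.2×(255−8) = 8 + 49.4 = 57.4 → 57
  B: 134 + 24.2 = 158.2 → 158
After the tint: rgb(168, 57, 158) = #A8399E.
Per channel, c → c + 0.8(128 − c):
  R: 168 − 32 = 136 → 136
  G: 57 + 0.8×(128−57) = 57 + 56.8 = 113.8 → 114
  B: 158 − 24 = 134 → 134
rgb(136, 114, 134) = #887286.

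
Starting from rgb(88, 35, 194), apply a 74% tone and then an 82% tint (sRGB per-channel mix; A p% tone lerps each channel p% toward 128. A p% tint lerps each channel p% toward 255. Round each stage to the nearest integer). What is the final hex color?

#E6E4EB

A 74% tone moves each channel 74% toward 128:
  R: 88 + 29.6 = 117.6 → 118
  G: 35 + 68.82 = 103.82 → 104
  B: 194 + 0.74×(128−194) = 194 − 48.84 = 145.16 → 145
After the tone: rgb(118, 104, 145) = #766891.
Per channel, c → c + 0.82(255 − c):
  R: 118 + 112.34 = 230.34 → 230
  G: 104 + 0.82×(255−104) = 104 + 123.82 = 227.82 → 228
  B: 145 + 0.82×(255−145) = 145 + 90.2 = 235.2 → 235
rgb(230, 228, 235) = #E6E4EB.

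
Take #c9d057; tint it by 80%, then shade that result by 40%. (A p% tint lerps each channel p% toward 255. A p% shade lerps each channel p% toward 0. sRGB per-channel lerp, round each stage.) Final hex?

#c9d057 is rgb(201, 208, 87).
An 80% tint moves each channel 80% toward 255:
  R: 201 + 0.8×(255−201) = 201 + 43.2 = 244.2 → 244
  G: 208 + 0.8×(255−208) = 208 + 37.6 = 245.6 → 246
  B: 87 + 0.8×(255−87) = 87 + 134.4 = 221.4 → 221
After the tint: rgb(244, 246, 221) = #f4f6dd.
A 40% shade moves each channel 40% toward 0:
  R: 244 + 0.4×(0−244) = 244 − 97.6 = 146.4 → 146
  G: 246 + 0.4×(0−246) = 246 − 98.4 = 147.6 → 148
  B: 221 + 0.4×(0−221) = 221 − 88.4 = 132.6 → 133
rgb(146, 148, 133) = #929485.

#929485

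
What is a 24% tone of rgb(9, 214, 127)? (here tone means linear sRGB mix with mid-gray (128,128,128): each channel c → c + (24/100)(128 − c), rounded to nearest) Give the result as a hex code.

#26C17F

A 24% tone moves each channel 24% toward 128:
  R: 9 + 0.24×(128−9) = 9 + 28.56 = 37.56 → 38
  G: 214 + 0.24×(128−214) = 214 − 20.64 = 193.36 → 193
  B: 127 + 0.24 = 127.24 → 127
rgb(38, 193, 127) = #26C17F.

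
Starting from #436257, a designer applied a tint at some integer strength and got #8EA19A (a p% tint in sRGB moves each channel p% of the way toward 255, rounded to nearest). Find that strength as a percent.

40%

#436257 is rgb(67, 98, 87); #8EA19A is rgb(142, 161, 154).
On the R channel (widest range): 142 ≈ 67 + (p/100)(255 − 67), so p ≈ 100×(142 − 67)/(255 − 67) = 7500/188 = 39.89.
p = 40 reproduces all three channels after rounding.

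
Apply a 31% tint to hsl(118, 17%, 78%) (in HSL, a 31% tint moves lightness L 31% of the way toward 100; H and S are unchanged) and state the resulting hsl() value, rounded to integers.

L moves 31% from 78 toward 100: 78 + 6.82 = 84.82 → 85.
H and S are unchanged.

hsl(118, 17%, 85%)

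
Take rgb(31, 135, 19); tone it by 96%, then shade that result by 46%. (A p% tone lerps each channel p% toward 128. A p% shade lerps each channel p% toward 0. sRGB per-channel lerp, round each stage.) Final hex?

Per channel, c → c + 0.96(128 − c):
  R: 31 + 0.96×(128−31) = 31 + 93.12 = 124.12 → 124
  G: 135 − 6.72 = 128.28 → 128
  B: 19 + 0.96×(128−19) = 19 + 104.64 = 123.64 → 124
After the tone: rgb(124, 128, 124) = #7C807C.
Lerp each channel 46% toward 0:
  R: 124 − 57.04 = 66.96 → 67
  G: 128 + 0.46×(0−128) = 128 − 58.88 = 69.12 → 69
  B: 124 + 0.46×(0−124) = 124 − 57.04 = 66.96 → 67
rgb(67, 69, 67) = #434543.

#434543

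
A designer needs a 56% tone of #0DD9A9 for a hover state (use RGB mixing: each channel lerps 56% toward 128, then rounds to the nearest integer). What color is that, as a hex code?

#4DA792

#0DD9A9 is rgb(13, 217, 169).
Lerp each channel 56% toward 128:
  R: 13 + 0.56×(128−13) = 13 + 64.4 = 77.4 → 77
  G: 217 − 49.84 = 167.16 → 167
  B: 169 + 0.56×(128−169) = 169 − 22.96 = 146.04 → 146
rgb(77, 167, 146) = #4DA792.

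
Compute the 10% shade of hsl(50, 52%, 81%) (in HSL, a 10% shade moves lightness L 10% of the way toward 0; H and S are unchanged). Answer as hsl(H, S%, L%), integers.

L moves 10% from 81 toward 0: 81 − 8.1 = 72.9 → 73.
H and S are unchanged.

hsl(50, 52%, 73%)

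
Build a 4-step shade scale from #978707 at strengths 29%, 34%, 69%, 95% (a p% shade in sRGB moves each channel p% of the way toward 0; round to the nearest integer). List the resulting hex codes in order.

#6b6005, #645905, #2f2a02, #080700

#978707 is rgb(151, 135, 7).
29%: (151 − 43.79 = 107.21→107, 135 − 39.15 = 95.85→96, 7 − 2.03 = 4.97→5) → #6b6005
34%: (151 − 51.34 = 99.66→100, 135 − 45.9 = 89.1→89, 7 − 2.38 = 4.62→5) → #645905
69%: (151 − 104.19 = 46.81→47, 135 − 93.15 = 41.85→42, 7 − 4.83 = 2.17→2) → #2f2a02
95%: (151 − 143.45 = 7.55→8, 135 − 128.25 = 6.75→7, 7 − 6.65 = 0.35→0) → #080700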